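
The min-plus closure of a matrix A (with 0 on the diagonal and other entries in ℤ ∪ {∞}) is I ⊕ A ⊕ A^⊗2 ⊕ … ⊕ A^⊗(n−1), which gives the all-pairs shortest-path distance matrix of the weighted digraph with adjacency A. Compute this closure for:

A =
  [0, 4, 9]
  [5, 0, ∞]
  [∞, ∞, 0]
Closure =
  [0, 4, 9]
  [5, 0, 14]
  [∞, ∞, 0]

This is the Floyd-Warshall all-pairs shortest-path computation. For each intermediate vertex k = 0, 1, …, 2, update dist[i][j] ← min(dist[i][j], dist[i][k] + dist[k][j]). The final matrix gives, for each (i, j), the minimum total weight of any directed path from i to j (possibly empty when i = j).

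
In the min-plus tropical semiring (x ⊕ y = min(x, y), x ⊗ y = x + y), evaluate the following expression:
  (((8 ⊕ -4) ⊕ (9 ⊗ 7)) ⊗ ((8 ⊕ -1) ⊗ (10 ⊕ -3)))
(((8 ⊕ -4) ⊕ (9 ⊗ 7)) ⊗ ((8 ⊕ -1) ⊗ (10 ⊕ -3))) = -8

Expand innermost to outermost. Recall ⊕ takes the minimum of its arguments and ⊗ takes their sum. Working out the expression (((8 ⊕ -4) ⊕ (9 ⊗ 7)) ⊗ ((8 ⊕ -1) ⊗ (10 ⊕ -3))) gives -8.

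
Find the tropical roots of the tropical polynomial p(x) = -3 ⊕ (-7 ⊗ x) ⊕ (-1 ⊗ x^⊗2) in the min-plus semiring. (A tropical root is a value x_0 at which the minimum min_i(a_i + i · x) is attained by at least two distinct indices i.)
Roots: {-6, 4}

Each tropical root is a break point of the lower envelope of the lines y = a_i + i · x (there are 3 lines, with slopes 0, 1, ..., 2). Only the lines that attain the minimum somewhere contribute to roots; other lines are dominated. Here the surviving (envelope) indices are i = 2, i = 1, i = 0.
Intersections between consecutive envelope lines give the roots: for adjacent envelope indices i < j the intersection is x = (a_i − a_j) / (j − i). Reading off the sorted break points: {-6, 4}.
Verification: at each break x_0, at least two indices attain the minimum of min_i(a_i + i · x_0).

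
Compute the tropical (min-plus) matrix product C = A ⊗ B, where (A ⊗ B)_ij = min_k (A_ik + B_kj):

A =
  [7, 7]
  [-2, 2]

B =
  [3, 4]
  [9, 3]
A ⊗ B =
  [10, 10]
  [1, 2]

Apply the min-plus product entry-by-entry:
  C[0][0] = min over k of (A[0][0] + B[0][0] = 7 + 3 = 10, A[0][1] + B[1][0] = 7 + 9 = 16) = 10 (attained at k = 0)
  C[0][1] = min over k of (A[0][0] + B[0][1] = 7 + 4 = 11, A[0][1] + B[1][1] = 7 + 3 = 10) = 10 (attained at k = 1)
  C[1][0] = min over k of (A[1][0] + B[0][0] = -2 + 3 = 1, A[1][1] + B[1][0] = 2 + 9 = 11) = 1 (attained at k = 0)
  C[1][1] = min over k of (A[1][0] + B[0][1] = -2 + 4 = 2, A[1][1] + B[1][1] = 2 + 3 = 5) = 2 (attained at k = 0)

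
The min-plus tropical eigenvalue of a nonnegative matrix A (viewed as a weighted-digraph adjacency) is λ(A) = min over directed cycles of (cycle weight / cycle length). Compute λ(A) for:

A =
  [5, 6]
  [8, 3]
λ(A) = 3

Enumerate directed cycles and compute their means (weight / length). Sample:
  cycle 0 → 0: weight = 5, length = 1, mean = 5/1 ≈ 5.000
  cycle 1 → 1: weight = 3, length = 1, mean = 3/1 ≈ 3.000
  cycle 0 → 1 → 0: weight = 14, length = 2, mean = 14/2 ≈ 7.000
  cycle 1 → 0 → 1: weight = 14, length = 2, mean = 14/2 ≈ 7.000
Minimum mean = 3.000, attained e.g. along the cycle 1 → 1 with weight 3 and length 1. So λ(A) = 3/1 = 3.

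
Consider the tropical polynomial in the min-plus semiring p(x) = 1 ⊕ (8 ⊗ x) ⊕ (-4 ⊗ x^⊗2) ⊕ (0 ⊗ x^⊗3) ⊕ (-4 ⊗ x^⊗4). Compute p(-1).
p(-1) = -8

A tropical monomial a ⊗ x^⊗i evaluates to a + i · x. Evaluating each term at x = -1:
  Term 0 contributes 1 + 0 · -1 = 1
  Term 1 contributes 8 + 1 · -1 = 7
  Term 2 contributes -4 + 2 · -1 = -6
  Term 3 contributes 0 + 3 · -1 = -3
  Term 4 contributes -4 + 4 · -1 = -8
p(-1) = ⊕ of these = min[1, 7, -6, -3, -8] = -8.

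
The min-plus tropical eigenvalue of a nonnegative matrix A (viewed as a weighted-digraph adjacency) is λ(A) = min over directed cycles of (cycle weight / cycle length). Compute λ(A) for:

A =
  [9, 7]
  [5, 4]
λ(A) = 4

Enumerate directed cycles and compute their means (weight / length). Sample:
  cycle 0 → 0: weight = 9, length = 1, mean = 9/1 ≈ 9.000
  cycle 1 → 1: weight = 4, length = 1, mean = 4/1 ≈ 4.000
  cycle 0 → 1 → 0: weight = 12, length = 2, mean = 12/2 ≈ 6.000
  cycle 1 → 0 → 1: weight = 12, length = 2, mean = 12/2 ≈ 6.000
Minimum mean = 4.000, attained e.g. along the cycle 1 → 1 with weight 4 and length 1. So λ(A) = 4/1 = 4.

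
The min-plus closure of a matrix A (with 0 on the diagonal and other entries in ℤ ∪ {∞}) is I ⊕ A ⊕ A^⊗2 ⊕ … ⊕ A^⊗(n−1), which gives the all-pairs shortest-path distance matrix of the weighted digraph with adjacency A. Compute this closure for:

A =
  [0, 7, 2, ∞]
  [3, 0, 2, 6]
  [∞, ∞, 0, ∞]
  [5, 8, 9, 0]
Closure =
  [0, 7, 2, 13]
  [3, 0, 2, 6]
  [∞, ∞, 0, ∞]
  [5, 8, 7, 0]

This is the Floyd-Warshall all-pairs shortest-path computation. For each intermediate vertex k = 0, 1, …, 3, update dist[i][j] ← min(dist[i][j], dist[i][k] + dist[k][j]). The final matrix gives, for each (i, j), the minimum total weight of any directed path from i to j (possibly empty when i = j).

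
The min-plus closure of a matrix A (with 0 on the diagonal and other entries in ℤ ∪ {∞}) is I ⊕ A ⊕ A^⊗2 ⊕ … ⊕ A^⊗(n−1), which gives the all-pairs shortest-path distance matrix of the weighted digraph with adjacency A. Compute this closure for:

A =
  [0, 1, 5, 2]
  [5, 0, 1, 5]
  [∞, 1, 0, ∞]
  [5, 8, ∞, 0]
Closure =
  [0, 1, 2, 2]
  [5, 0, 1, 5]
  [6, 1, 0, 6]
  [5, 6, 7, 0]

This is the Floyd-Warshall all-pairs shortest-path computation. For each intermediate vertex k = 0, 1, …, 3, update dist[i][j] ← min(dist[i][j], dist[i][k] + dist[k][j]). The final matrix gives, for each (i, j), the minimum total weight of any directed path from i to j (possibly empty when i = j).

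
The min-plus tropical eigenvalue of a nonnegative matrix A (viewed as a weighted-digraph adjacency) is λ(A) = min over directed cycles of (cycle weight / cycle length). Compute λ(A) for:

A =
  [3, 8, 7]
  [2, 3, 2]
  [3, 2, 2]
λ(A) = 2

Enumerate directed cycles and compute their means (weight / length). Sample:
  cycle 0 → 0: weight = 3, length = 1, mean = 3/1 ≈ 3.000
  cycle 1 → 1: weight = 3, length = 1, mean = 3/1 ≈ 3.000
  cycle 2 → 2: weight = 2, length = 1, mean = 2/1 ≈ 2.000
  cycle 0 → 1 → 0: weight = 10, length = 2, mean = 10/2 ≈ 5.000
  cycle 0 → 2 → 0: weight = 10, length = 2, mean = 10/2 ≈ 5.000
  cycle 1 → 0 → 1: weight = 10, length = 2, mean = 10/2 ≈ 5.000
Minimum mean = 2.000, attained e.g. along the cycle 2 → 2 with weight 2 and length 1. So λ(A) = 2/1 = 2.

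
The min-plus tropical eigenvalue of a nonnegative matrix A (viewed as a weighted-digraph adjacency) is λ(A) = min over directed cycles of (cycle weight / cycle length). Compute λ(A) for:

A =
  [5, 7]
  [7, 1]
λ(A) = 1

Enumerate directed cycles and compute their means (weight / length). Sample:
  cycle 0 → 0: weight = 5, length = 1, mean = 5/1 ≈ 5.000
  cycle 1 → 1: weight = 1, length = 1, mean = 1/1 ≈ 1.000
  cycle 0 → 1 → 0: weight = 14, length = 2, mean = 14/2 ≈ 7.000
  cycle 1 → 0 → 1: weight = 14, length = 2, mean = 14/2 ≈ 7.000
Minimum mean = 1.000, attained e.g. along the cycle 1 → 1 with weight 1 and length 1. So λ(A) = 1/1 = 1.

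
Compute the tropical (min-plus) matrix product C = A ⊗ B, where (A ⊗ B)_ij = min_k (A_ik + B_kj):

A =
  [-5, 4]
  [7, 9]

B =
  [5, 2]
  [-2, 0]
A ⊗ B =
  [0, -3]
  [7, 9]

Apply the min-plus product entry-by-entry:
  C[0][0] = min over k of (A[0][0] + B[0][0] = -5 + 5 = 0, A[0][1] + B[1][0] = 4 + -2 = 2) = 0 (attained at k = 0)
  C[0][1] = min over k of (A[0][0] + B[0][1] = -5 + 2 = -3, A[0][1] + B[1][1] = 4 + 0 = 4) = -3 (attained at k = 0)
  C[1][0] = min over k of (A[1][0] + B[0][0] = 7 + 5 = 12, A[1][1] + B[1][0] = 9 + -2 = 7) = 7 (attained at k = 1)
  C[1][1] = min over k of (A[1][0] + B[0][1] = 7 + 2 = 9, A[1][1] + B[1][1] = 9 + 0 = 9) = 9 (attained at k = 0)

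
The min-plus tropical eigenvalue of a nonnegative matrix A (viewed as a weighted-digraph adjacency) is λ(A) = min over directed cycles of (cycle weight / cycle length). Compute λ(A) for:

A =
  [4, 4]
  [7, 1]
λ(A) = 1

Enumerate directed cycles and compute their means (weight / length). Sample:
  cycle 0 → 0: weight = 4, length = 1, mean = 4/1 ≈ 4.000
  cycle 1 → 1: weight = 1, length = 1, mean = 1/1 ≈ 1.000
  cycle 0 → 1 → 0: weight = 11, length = 2, mean = 11/2 ≈ 5.500
  cycle 1 → 0 → 1: weight = 11, length = 2, mean = 11/2 ≈ 5.500
Minimum mean = 1.000, attained e.g. along the cycle 1 → 1 with weight 1 and length 1. So λ(A) = 1/1 = 1.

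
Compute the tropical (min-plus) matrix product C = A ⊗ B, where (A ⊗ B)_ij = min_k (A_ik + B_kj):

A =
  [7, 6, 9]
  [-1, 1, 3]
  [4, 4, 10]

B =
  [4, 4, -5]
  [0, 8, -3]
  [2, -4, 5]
A ⊗ B =
  [6, 5, 2]
  [1, -1, -6]
  [4, 6, -1]

Apply the min-plus product entry-by-entry:
  C[0][0] = min over k of (A[0][0] + B[0][0] = 7 + 4 = 11, A[0][1] + B[1][0] = 6 + 0 = 6, A[0][2] + B[2][0] = 9 + 2 = 11) = 6 (attained at k = 1)
  C[0][1] = min over k of (A[0][0] + B[0][1] = 7 + 4 = 11, A[0][1] + B[1][1] = 6 + 8 = 14, A[0][2] + B[2][1] = 9 + -4 = 5) = 5 (attained at k = 2)
  C[0][2] = min over k of (A[0][0] + B[0][2] = 7 + -5 = 2, A[0][1] + B[1][2] = 6 + -3 = 3, A[0][2] + B[2][2] = 9 + 5 = 14) = 2 (attained at k = 0)
  C[1][0] = min over k of (A[1][0] + B[0][0] = -1 + 4 = 3, A[1][1] + B[1][0] = 1 + 0 = 1, A[1][2] + B[2][0] = 3 + 2 = 5) = 1 (attained at k = 1)
  C[1][1] = min over k of (A[1][0] + B[0][1] = -1 + 4 = 3, A[1][1] + B[1][1] = 1 + 8 = 9, A[1][2] + B[2][1] = 3 + -4 = -1) = -1 (attained at k = 2)
  C[1][2] = min over k of (A[1][0] + B[0][2] = -1 + -5 = -6, A[1][1] + B[1][2] = 1 + -3 = -2, A[1][2] + B[2][2] = 3 + 5 = 8) = -6 (attained at k = 0)
  C[2][0] = min over k of (A[2][0] + B[0][0] = 4 + 4 = 8, A[2][1] + B[1][0] = 4 + 0 = 4, A[2][2] + B[2][0] = 10 + 2 = 12) = 4 (attained at k = 1)
  C[2][1] = min over k of (A[2][0] + B[0][1] = 4 + 4 = 8, A[2][1] + B[1][1] = 4 + 8 = 12, A[2][2] + B[2][1] = 10 + -4 = 6) = 6 (attained at k = 2)
  C[2][2] = min over k of (A[2][0] + B[0][2] = 4 + -5 = -1, A[2][1] + B[1][2] = 4 + -3 = 1, A[2][2] + B[2][2] = 10 + 5 = 15) = -1 (attained at k = 0)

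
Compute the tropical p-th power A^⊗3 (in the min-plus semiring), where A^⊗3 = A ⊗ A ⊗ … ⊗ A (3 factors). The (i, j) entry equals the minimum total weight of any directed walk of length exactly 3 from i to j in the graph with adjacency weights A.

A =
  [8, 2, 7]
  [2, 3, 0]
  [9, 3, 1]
A^⊗3 =
  [7, 5, 3]
  [5, 4, 2]
  [6, 5, 3]

Each entry (A^⊗3)_ij equals the minimum over all length-3 walks i = v_0 → v_1 → … → v_3 = j of Σ_t A[v_t][v_{t+1}]. For example, for (i, j) = (0, 2) we minimise over 9 possible intermediate vertex sequences; the minimum is 3, attained along the walk 0 → 1 → 2 → 2.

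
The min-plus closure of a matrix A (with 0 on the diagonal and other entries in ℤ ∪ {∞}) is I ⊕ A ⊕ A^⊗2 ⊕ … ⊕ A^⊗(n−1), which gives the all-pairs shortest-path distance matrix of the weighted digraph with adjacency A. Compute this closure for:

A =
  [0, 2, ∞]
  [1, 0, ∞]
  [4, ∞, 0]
Closure =
  [0, 2, ∞]
  [1, 0, ∞]
  [4, 6, 0]

This is the Floyd-Warshall all-pairs shortest-path computation. For each intermediate vertex k = 0, 1, …, 2, update dist[i][j] ← min(dist[i][j], dist[i][k] + dist[k][j]). The final matrix gives, for each (i, j), the minimum total weight of any directed path from i to j (possibly empty when i = j).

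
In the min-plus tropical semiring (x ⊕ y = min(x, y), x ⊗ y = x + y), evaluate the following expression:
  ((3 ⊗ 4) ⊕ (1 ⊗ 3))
((3 ⊗ 4) ⊕ (1 ⊗ 3)) = 4

Expand innermost to outermost. Recall ⊕ takes the minimum of its arguments and ⊗ takes their sum. Working out the expression ((3 ⊗ 4) ⊕ (1 ⊗ 3)) gives 4.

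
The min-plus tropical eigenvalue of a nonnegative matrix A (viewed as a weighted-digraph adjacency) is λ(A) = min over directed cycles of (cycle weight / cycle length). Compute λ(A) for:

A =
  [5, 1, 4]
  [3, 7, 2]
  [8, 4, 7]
λ(A) = 2

Enumerate directed cycles and compute their means (weight / length). Sample:
  cycle 0 → 0: weight = 5, length = 1, mean = 5/1 ≈ 5.000
  cycle 1 → 1: weight = 7, length = 1, mean = 7/1 ≈ 7.000
  cycle 2 → 2: weight = 7, length = 1, mean = 7/1 ≈ 7.000
  cycle 0 → 1 → 0: weight = 4, length = 2, mean = 4/2 ≈ 2.000
  cycle 0 → 2 → 0: weight = 12, length = 2, mean = 12/2 ≈ 6.000
  cycle 1 → 0 → 1: weight = 4, length = 2, mean = 4/2 ≈ 2.000
Minimum mean = 2.000, attained e.g. along the cycle 0 → 1 → 0 with weight 4 and length 2. So λ(A) = 4/2 = 2.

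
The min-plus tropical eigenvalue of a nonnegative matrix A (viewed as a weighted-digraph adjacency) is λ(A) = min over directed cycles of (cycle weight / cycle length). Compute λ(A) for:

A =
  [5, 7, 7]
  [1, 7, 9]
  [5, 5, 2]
λ(A) = 2

Enumerate directed cycles and compute their means (weight / length). Sample:
  cycle 0 → 0: weight = 5, length = 1, mean = 5/1 ≈ 5.000
  cycle 1 → 1: weight = 7, length = 1, mean = 7/1 ≈ 7.000
  cycle 2 → 2: weight = 2, length = 1, mean = 2/1 ≈ 2.000
  cycle 0 → 1 → 0: weight = 8, length = 2, mean = 8/2 ≈ 4.000
  cycle 0 → 2 → 0: weight = 12, length = 2, mean = 12/2 ≈ 6.000
  cycle 1 → 0 → 1: weight = 8, length = 2, mean = 8/2 ≈ 4.000
Minimum mean = 2.000, attained e.g. along the cycle 2 → 2 with weight 2 and length 1. So λ(A) = 2/1 = 2.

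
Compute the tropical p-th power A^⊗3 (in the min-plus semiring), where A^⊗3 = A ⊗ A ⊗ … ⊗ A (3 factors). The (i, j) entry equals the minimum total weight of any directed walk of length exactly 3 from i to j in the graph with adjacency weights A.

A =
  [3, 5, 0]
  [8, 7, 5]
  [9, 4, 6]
A^⊗3 =
  [9, 7, 6]
  [14, 12, 11]
  [15, 13, 12]

Each entry (A^⊗3)_ij equals the minimum over all length-3 walks i = v_0 → v_1 → … → v_3 = j of Σ_t A[v_t][v_{t+1}]. For example, for (i, j) = (0, 2) we minimise over 9 possible intermediate vertex sequences; the minimum is 6, attained along the walk 0 → 0 → 0 → 2.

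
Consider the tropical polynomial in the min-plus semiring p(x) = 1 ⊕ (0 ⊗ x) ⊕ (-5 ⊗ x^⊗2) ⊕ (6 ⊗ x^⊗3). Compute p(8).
p(8) = 1

A tropical monomial a ⊗ x^⊗i evaluates to a + i · x. Evaluating each term at x = 8:
  Term 0 contributes 1 + 0 · 8 = 1
  Term 1 contributes 0 + 1 · 8 = 8
  Term 2 contributes -5 + 2 · 8 = 11
  Term 3 contributes 6 + 3 · 8 = 30
p(8) = ⊕ of these = min[1, 8, 11, 30] = 1.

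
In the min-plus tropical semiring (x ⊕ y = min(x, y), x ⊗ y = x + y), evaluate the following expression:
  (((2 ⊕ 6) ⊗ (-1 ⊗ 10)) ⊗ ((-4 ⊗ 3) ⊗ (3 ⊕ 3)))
(((2 ⊕ 6) ⊗ (-1 ⊗ 10)) ⊗ ((-4 ⊗ 3) ⊗ (3 ⊕ 3))) = 13

Expand innermost to outermost. Recall ⊕ takes the minimum of its arguments and ⊗ takes their sum. Working out the expression (((2 ⊕ 6) ⊗ (-1 ⊗ 10)) ⊗ ((-4 ⊗ 3) ⊗ (3 ⊕ 3))) gives 13.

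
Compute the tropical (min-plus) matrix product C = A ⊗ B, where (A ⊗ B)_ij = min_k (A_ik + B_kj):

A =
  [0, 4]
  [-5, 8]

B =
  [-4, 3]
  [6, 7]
A ⊗ B =
  [-4, 3]
  [-9, -2]

Apply the min-plus product entry-by-entry:
  C[0][0] = min over k of (A[0][0] + B[0][0] = 0 + -4 = -4, A[0][1] + B[1][0] = 4 + 6 = 10) = -4 (attained at k = 0)
  C[0][1] = min over k of (A[0][0] + B[0][1] = 0 + 3 = 3, A[0][1] + B[1][1] = 4 + 7 = 11) = 3 (attained at k = 0)
  C[1][0] = min over k of (A[1][0] + B[0][0] = -5 + -4 = -9, A[1][1] + B[1][0] = 8 + 6 = 14) = -9 (attained at k = 0)
  C[1][1] = min over k of (A[1][0] + B[0][1] = -5 + 3 = -2, A[1][1] + B[1][1] = 8 + 7 = 15) = -2 (attained at k = 0)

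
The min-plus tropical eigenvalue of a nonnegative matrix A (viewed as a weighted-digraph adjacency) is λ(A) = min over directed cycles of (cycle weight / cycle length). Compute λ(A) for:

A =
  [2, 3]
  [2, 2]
λ(A) = 2

Enumerate directed cycles and compute their means (weight / length). Sample:
  cycle 0 → 0: weight = 2, length = 1, mean = 2/1 ≈ 2.000
  cycle 1 → 1: weight = 2, length = 1, mean = 2/1 ≈ 2.000
  cycle 0 → 1 → 0: weight = 5, length = 2, mean = 5/2 ≈ 2.500
  cycle 1 → 0 → 1: weight = 5, length = 2, mean = 5/2 ≈ 2.500
Minimum mean = 2.000, attained e.g. along the cycle 0 → 0 with weight 2 and length 1. So λ(A) = 2/1 = 2.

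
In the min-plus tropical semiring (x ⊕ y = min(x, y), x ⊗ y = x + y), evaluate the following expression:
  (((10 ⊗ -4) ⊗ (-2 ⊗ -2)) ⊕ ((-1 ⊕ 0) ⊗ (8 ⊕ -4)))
(((10 ⊗ -4) ⊗ (-2 ⊗ -2)) ⊕ ((-1 ⊕ 0) ⊗ (8 ⊕ -4))) = -5

Expand innermost to outermost. Recall ⊕ takes the minimum of its arguments and ⊗ takes their sum. Working out the expression (((10 ⊗ -4) ⊗ (-2 ⊗ -2)) ⊕ ((-1 ⊕ 0) ⊗ (8 ⊕ -4))) gives -5.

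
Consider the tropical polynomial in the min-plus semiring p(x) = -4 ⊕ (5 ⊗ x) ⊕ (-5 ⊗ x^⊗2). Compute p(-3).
p(-3) = -11

A tropical monomial a ⊗ x^⊗i evaluates to a + i · x. Evaluating each term at x = -3:
  Term 0 contributes -4 + 0 · -3 = -4
  Term 1 contributes 5 + 1 · -3 = 2
  Term 2 contributes -5 + 2 · -3 = -11
p(-3) = ⊕ of these = min[-4, 2, -11] = -11.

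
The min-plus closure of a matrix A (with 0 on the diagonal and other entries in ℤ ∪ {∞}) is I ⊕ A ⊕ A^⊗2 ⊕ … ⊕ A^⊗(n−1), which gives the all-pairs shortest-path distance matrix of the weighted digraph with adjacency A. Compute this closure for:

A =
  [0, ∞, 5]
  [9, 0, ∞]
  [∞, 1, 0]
Closure =
  [0, 6, 5]
  [9, 0, 14]
  [10, 1, 0]

This is the Floyd-Warshall all-pairs shortest-path computation. For each intermediate vertex k = 0, 1, …, 2, update dist[i][j] ← min(dist[i][j], dist[i][k] + dist[k][j]). The final matrix gives, for each (i, j), the minimum total weight of any directed path from i to j (possibly empty when i = j).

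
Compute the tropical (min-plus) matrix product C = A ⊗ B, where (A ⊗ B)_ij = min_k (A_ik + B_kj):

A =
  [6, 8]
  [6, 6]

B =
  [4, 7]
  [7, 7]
A ⊗ B =
  [10, 13]
  [10, 13]

Apply the min-plus product entry-by-entry:
  C[0][0] = min over k of (A[0][0] + B[0][0] = 6 + 4 = 10, A[0][1] + B[1][0] = 8 + 7 = 15) = 10 (attained at k = 0)
  C[0][1] = min over k of (A[0][0] + B[0][1] = 6 + 7 = 13, A[0][1] + B[1][1] = 8 + 7 = 15) = 13 (attained at k = 0)
  C[1][0] = min over k of (A[1][0] + B[0][0] = 6 + 4 = 10, A[1][1] + B[1][0] = 6 + 7 = 13) = 10 (attained at k = 0)
  C[1][1] = min over k of (A[1][0] + B[0][1] = 6 + 7 = 13, A[1][1] + B[1][1] = 6 + 7 = 13) = 13 (attained at k = 0)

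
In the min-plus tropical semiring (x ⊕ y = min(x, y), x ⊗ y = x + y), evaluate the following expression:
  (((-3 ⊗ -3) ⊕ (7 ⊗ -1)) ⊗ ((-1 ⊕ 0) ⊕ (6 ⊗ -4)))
(((-3 ⊗ -3) ⊕ (7 ⊗ -1)) ⊗ ((-1 ⊕ 0) ⊕ (6 ⊗ -4))) = -7

Expand innermost to outermost. Recall ⊕ takes the minimum of its arguments and ⊗ takes their sum. Working out the expression (((-3 ⊗ -3) ⊕ (7 ⊗ -1)) ⊗ ((-1 ⊕ 0) ⊕ (6 ⊗ -4))) gives -7.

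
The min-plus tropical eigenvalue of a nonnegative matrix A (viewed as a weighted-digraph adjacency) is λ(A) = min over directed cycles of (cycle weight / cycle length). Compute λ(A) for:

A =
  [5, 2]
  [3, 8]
λ(A) = 5/2

Enumerate directed cycles and compute their means (weight / length). Sample:
  cycle 0 → 0: weight = 5, length = 1, mean = 5/1 ≈ 5.000
  cycle 1 → 1: weight = 8, length = 1, mean = 8/1 ≈ 8.000
  cycle 0 → 1 → 0: weight = 5, length = 2, mean = 5/2 ≈ 2.500
  cycle 1 → 0 → 1: weight = 5, length = 2, mean = 5/2 ≈ 2.500
Minimum mean = 2.500, attained e.g. along the cycle 0 → 1 → 0 with weight 5 and length 2. So λ(A) = 5/2 = 5/2.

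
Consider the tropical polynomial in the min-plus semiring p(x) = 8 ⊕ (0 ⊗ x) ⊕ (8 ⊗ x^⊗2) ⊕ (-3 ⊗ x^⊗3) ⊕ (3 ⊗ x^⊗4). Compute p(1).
p(1) = 0

A tropical monomial a ⊗ x^⊗i evaluates to a + i · x. Evaluating each term at x = 1:
  Term 0 contributes 8 + 0 · 1 = 8
  Term 1 contributes 0 + 1 · 1 = 1
  Term 2 contributes 8 + 2 · 1 = 10
  Term 3 contributes -3 + 3 · 1 = 0
  Term 4 contributes 3 + 4 · 1 = 7
p(1) = ⊕ of these = min[8, 1, 10, 0, 7] = 0.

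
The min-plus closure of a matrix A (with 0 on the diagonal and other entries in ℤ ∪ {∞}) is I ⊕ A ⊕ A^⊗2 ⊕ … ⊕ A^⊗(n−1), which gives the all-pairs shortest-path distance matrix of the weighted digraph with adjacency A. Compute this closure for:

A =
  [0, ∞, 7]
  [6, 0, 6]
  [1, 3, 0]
Closure =
  [0, 10, 7]
  [6, 0, 6]
  [1, 3, 0]

This is the Floyd-Warshall all-pairs shortest-path computation. For each intermediate vertex k = 0, 1, …, 2, update dist[i][j] ← min(dist[i][j], dist[i][k] + dist[k][j]). The final matrix gives, for each (i, j), the minimum total weight of any directed path from i to j (possibly empty when i = j).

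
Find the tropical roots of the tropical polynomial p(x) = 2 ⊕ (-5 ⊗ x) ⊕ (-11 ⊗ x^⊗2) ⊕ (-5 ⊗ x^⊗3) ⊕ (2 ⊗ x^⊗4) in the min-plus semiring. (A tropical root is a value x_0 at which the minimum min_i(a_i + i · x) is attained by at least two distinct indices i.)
Roots: {-7, -6, 6, 7}

Each tropical root is a break point of the lower envelope of the lines y = a_i + i · x (there are 5 lines, with slopes 0, 1, ..., 4). Only the lines that attain the minimum somewhere contribute to roots; other lines are dominated. Here the surviving (envelope) indices are i = 4, i = 3, i = 2, i = 1, i = 0.
Intersections between consecutive envelope lines give the roots: for adjacent envelope indices i < j the intersection is x = (a_i − a_j) / (j − i). Reading off the sorted break points: {-7, -6, 6, 7}.
Verification: at each break x_0, at least two indices attain the minimum of min_i(a_i + i · x_0).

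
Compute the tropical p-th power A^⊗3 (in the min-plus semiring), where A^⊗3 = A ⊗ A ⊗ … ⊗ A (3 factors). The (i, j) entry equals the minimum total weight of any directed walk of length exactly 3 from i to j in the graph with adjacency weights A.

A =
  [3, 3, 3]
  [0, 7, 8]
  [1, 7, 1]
A^⊗3 =
  [5, 6, 5]
  [3, 6, 4]
  [3, 5, 3]

Each entry (A^⊗3)_ij equals the minimum over all length-3 walks i = v_0 → v_1 → … → v_3 = j of Σ_t A[v_t][v_{t+1}]. For example, for (i, j) = (0, 2) we minimise over 9 possible intermediate vertex sequences; the minimum is 5, attained along the walk 0 → 2 → 2 → 2.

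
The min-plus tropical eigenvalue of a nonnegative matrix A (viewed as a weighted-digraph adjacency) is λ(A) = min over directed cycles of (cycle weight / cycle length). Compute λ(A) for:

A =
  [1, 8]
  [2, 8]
λ(A) = 1

Enumerate directed cycles and compute their means (weight / length). Sample:
  cycle 0 → 0: weight = 1, length = 1, mean = 1/1 ≈ 1.000
  cycle 1 → 1: weight = 8, length = 1, mean = 8/1 ≈ 8.000
  cycle 0 → 1 → 0: weight = 10, length = 2, mean = 10/2 ≈ 5.000
  cycle 1 → 0 → 1: weight = 10, length = 2, mean = 10/2 ≈ 5.000
Minimum mean = 1.000, attained e.g. along the cycle 0 → 0 with weight 1 and length 1. So λ(A) = 1/1 = 1.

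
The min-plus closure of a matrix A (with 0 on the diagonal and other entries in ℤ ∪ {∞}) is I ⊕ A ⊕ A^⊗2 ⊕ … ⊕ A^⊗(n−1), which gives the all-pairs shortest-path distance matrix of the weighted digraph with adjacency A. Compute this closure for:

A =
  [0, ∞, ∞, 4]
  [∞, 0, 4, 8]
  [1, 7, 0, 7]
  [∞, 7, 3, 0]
Closure =
  [0, 11, 7, 4]
  [5, 0, 4, 8]
  [1, 7, 0, 5]
  [4, 7, 3, 0]

This is the Floyd-Warshall all-pairs shortest-path computation. For each intermediate vertex k = 0, 1, …, 3, update dist[i][j] ← min(dist[i][j], dist[i][k] + dist[k][j]). The final matrix gives, for each (i, j), the minimum total weight of any directed path from i to j (possibly empty when i = j).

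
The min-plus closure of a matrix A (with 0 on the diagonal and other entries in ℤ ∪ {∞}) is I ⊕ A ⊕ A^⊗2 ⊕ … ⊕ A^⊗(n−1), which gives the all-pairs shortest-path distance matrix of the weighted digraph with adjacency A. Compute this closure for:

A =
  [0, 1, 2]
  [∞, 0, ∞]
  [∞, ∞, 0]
Closure =
  [0, 1, 2]
  [∞, 0, ∞]
  [∞, ∞, 0]

This is the Floyd-Warshall all-pairs shortest-path computation. For each intermediate vertex k = 0, 1, …, 2, update dist[i][j] ← min(dist[i][j], dist[i][k] + dist[k][j]). The final matrix gives, for each (i, j), the minimum total weight of any directed path from i to j (possibly empty when i = j).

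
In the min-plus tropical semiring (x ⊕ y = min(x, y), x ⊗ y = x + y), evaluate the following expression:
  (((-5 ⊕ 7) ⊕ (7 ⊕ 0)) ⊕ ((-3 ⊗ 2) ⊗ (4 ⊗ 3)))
(((-5 ⊕ 7) ⊕ (7 ⊕ 0)) ⊕ ((-3 ⊗ 2) ⊗ (4 ⊗ 3))) = -5

Expand innermost to outermost. Recall ⊕ takes the minimum of its arguments and ⊗ takes their sum. Working out the expression (((-5 ⊕ 7) ⊕ (7 ⊕ 0)) ⊕ ((-3 ⊗ 2) ⊗ (4 ⊗ 3))) gives -5.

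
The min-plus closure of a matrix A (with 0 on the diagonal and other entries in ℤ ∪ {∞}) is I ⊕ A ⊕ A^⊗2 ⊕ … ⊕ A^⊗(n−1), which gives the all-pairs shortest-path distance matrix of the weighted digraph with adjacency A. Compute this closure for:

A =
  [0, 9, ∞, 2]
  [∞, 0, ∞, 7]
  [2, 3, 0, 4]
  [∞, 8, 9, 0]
Closure =
  [0, 9, 11, 2]
  [18, 0, 16, 7]
  [2, 3, 0, 4]
  [11, 8, 9, 0]

This is the Floyd-Warshall all-pairs shortest-path computation. For each intermediate vertex k = 0, 1, …, 3, update dist[i][j] ← min(dist[i][j], dist[i][k] + dist[k][j]). The final matrix gives, for each (i, j), the minimum total weight of any directed path from i to j (possibly empty when i = j).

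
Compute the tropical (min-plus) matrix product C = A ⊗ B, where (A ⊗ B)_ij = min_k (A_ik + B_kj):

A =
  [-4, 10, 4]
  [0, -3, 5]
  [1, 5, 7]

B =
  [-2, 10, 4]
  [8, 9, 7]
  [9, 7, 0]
A ⊗ B =
  [-6, 6, 0]
  [-2, 6, 4]
  [-1, 11, 5]

Apply the min-plus product entry-by-entry:
  C[0][0] = min over k of (A[0][0] + B[0][0] = -4 + -2 = -6, A[0][1] + B[1][0] = 10 + 8 = 18, A[0][2] + B[2][0] = 4 + 9 = 13) = -6 (attained at k = 0)
  C[0][1] = min over k of (A[0][0] + B[0][1] = -4 + 10 = 6, A[0][1] + B[1][1] = 10 + 9 = 19, A[0][2] + B[2][1] = 4 + 7 = 11) = 6 (attained at k = 0)
  C[0][2] = min over k of (A[0][0] + B[0][2] = -4 + 4 = 0, A[0][1] + B[1][2] = 10 + 7 = 17, A[0][2] + B[2][2] = 4 + 0 = 4) = 0 (attained at k = 0)
  C[1][0] = min over k of (A[1][0] + B[0][0] = 0 + -2 = -2, A[1][1] + B[1][0] = -3 + 8 = 5, A[1][2] + B[2][0] = 5 + 9 = 14) = -2 (attained at k = 0)
  C[1][1] = min over k of (A[1][0] + B[0][1] = 0 + 10 = 10, A[1][1] + B[1][1] = -3 + 9 = 6, A[1][2] + B[2][1] = 5 + 7 = 12) = 6 (attained at k = 1)
  C[1][2] = min over k of (A[1][0] + B[0][2] = 0 + 4 = 4, A[1][1] + B[1][2] = -3 + 7 = 4, A[1][2] + B[2][2] = 5 + 0 = 5) = 4 (attained at k = 0)
  C[2][0] = min over k of (A[2][0] + B[0][0] = 1 + -2 = -1, A[2][1] + B[1][0] = 5 + 8 = 13, A[2][2] + B[2][0] = 7 + 9 = 16) = -1 (attained at k = 0)
  C[2][1] = min over k of (A[2][0] + B[0][1] = 1 + 10 = 11, A[2][1] + B[1][1] = 5 + 9 = 14, A[2][2] + B[2][1] = 7 + 7 = 14) = 11 (attained at k = 0)
  C[2][2] = min over k of (A[2][0] + B[0][2] = 1 + 4 = 5, A[2][1] + B[1][2] = 5 + 7 = 12, A[2][2] + B[2][2] = 7 + 0 = 7) = 5 (attained at k = 0)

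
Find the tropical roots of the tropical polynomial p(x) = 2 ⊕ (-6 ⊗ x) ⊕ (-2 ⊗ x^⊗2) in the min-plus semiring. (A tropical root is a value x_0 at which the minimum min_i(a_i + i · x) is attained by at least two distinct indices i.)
Roots: {-4, 8}

Each tropical root is a break point of the lower envelope of the lines y = a_i + i · x (there are 3 lines, with slopes 0, 1, ..., 2). Only the lines that attain the minimum somewhere contribute to roots; other lines are dominated. Here the surviving (envelope) indices are i = 2, i = 1, i = 0.
Intersections between consecutive envelope lines give the roots: for adjacent envelope indices i < j the intersection is x = (a_i − a_j) / (j − i). Reading off the sorted break points: {-4, 8}.
Verification: at each break x_0, at least two indices attain the minimum of min_i(a_i + i · x_0).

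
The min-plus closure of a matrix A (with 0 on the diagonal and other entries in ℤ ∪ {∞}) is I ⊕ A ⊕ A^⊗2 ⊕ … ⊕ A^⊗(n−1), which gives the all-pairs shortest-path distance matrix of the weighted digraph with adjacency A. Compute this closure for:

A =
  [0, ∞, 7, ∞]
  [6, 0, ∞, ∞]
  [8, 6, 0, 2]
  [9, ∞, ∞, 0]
Closure =
  [0, 13, 7, 9]
  [6, 0, 13, 15]
  [8, 6, 0, 2]
  [9, 22, 16, 0]

This is the Floyd-Warshall all-pairs shortest-path computation. For each intermediate vertex k = 0, 1, …, 3, update dist[i][j] ← min(dist[i][j], dist[i][k] + dist[k][j]). The final matrix gives, for each (i, j), the minimum total weight of any directed path from i to j (possibly empty when i = j).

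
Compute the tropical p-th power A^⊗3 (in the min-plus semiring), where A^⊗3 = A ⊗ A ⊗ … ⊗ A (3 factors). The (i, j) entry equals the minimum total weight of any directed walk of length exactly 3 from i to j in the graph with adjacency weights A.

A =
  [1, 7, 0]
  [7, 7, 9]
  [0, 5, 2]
A^⊗3 =
  [1, 6, 0]
  [7, 12, 8]
  [0, 5, 1]

Each entry (A^⊗3)_ij equals the minimum over all length-3 walks i = v_0 → v_1 → … → v_3 = j of Σ_t A[v_t][v_{t+1}]. For example, for (i, j) = (0, 2) we minimise over 9 possible intermediate vertex sequences; the minimum is 0, attained along the walk 0 → 2 → 0 → 2.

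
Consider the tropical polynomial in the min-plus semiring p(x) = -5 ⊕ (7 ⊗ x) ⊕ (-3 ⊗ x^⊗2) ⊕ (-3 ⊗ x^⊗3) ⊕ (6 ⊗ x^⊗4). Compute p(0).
p(0) = -5

A tropical monomial a ⊗ x^⊗i evaluates to a + i · x. Evaluating each term at x = 0:
  Term 0 contributes -5 + 0 · 0 = -5
  Term 1 contributes 7 + 1 · 0 = 7
  Term 2 contributes -3 + 2 · 0 = -3
  Term 3 contributes -3 + 3 · 0 = -3
  Term 4 contributes 6 + 4 · 0 = 6
p(0) = ⊕ of these = min[-5, 7, -3, -3, 6] = -5.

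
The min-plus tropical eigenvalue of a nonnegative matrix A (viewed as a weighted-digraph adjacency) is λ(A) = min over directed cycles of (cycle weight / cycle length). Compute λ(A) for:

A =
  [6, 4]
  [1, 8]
λ(A) = 5/2

Enumerate directed cycles and compute their means (weight / length). Sample:
  cycle 0 → 0: weight = 6, length = 1, mean = 6/1 ≈ 6.000
  cycle 1 → 1: weight = 8, length = 1, mean = 8/1 ≈ 8.000
  cycle 0 → 1 → 0: weight = 5, length = 2, mean = 5/2 ≈ 2.500
  cycle 1 → 0 → 1: weight = 5, length = 2, mean = 5/2 ≈ 2.500
Minimum mean = 2.500, attained e.g. along the cycle 0 → 1 → 0 with weight 5 and length 2. So λ(A) = 5/2 = 5/2.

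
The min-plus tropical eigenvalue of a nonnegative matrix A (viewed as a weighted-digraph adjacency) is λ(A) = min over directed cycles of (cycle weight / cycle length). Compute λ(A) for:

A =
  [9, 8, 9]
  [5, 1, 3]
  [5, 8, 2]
λ(A) = 1

Enumerate directed cycles and compute their means (weight / length). Sample:
  cycle 0 → 0: weight = 9, length = 1, mean = 9/1 ≈ 9.000
  cycle 1 → 1: weight = 1, length = 1, mean = 1/1 ≈ 1.000
  cycle 2 → 2: weight = 2, length = 1, mean = 2/1 ≈ 2.000
  cycle 0 → 1 → 0: weight = 13, length = 2, mean = 13/2 ≈ 6.500
  cycle 0 → 2 → 0: weight = 14, length = 2, mean = 14/2 ≈ 7.000
  cycle 1 → 0 → 1: weight = 13, length = 2, mean = 13/2 ≈ 6.500
Minimum mean = 1.000, attained e.g. along the cycle 1 → 1 with weight 1 and length 1. So λ(A) = 1/1 = 1.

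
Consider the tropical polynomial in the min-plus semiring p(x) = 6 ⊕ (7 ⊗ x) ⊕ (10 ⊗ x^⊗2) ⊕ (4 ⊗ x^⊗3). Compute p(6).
p(6) = 6

A tropical monomial a ⊗ x^⊗i evaluates to a + i · x. Evaluating each term at x = 6:
  Term 0 contributes 6 + 0 · 6 = 6
  Term 1 contributes 7 + 1 · 6 = 13
  Term 2 contributes 10 + 2 · 6 = 22
  Term 3 contributes 4 + 3 · 6 = 22
p(6) = ⊕ of these = min[6, 13, 22, 22] = 6.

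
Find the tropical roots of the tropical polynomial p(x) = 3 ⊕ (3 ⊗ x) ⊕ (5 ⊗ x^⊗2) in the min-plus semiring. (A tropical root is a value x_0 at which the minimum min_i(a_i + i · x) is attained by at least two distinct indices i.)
Roots: {-2, 0}

Each tropical root is a break point of the lower envelope of the lines y = a_i + i · x (there are 3 lines, with slopes 0, 1, ..., 2). Only the lines that attain the minimum somewhere contribute to roots; other lines are dominated. Here the surviving (envelope) indices are i = 2, i = 1, i = 0.
Intersections between consecutive envelope lines give the roots: for adjacent envelope indices i < j the intersection is x = (a_i − a_j) / (j − i). Reading off the sorted break points: {-2, 0}.
Verification: at each break x_0, at least two indices attain the minimum of min_i(a_i + i · x_0).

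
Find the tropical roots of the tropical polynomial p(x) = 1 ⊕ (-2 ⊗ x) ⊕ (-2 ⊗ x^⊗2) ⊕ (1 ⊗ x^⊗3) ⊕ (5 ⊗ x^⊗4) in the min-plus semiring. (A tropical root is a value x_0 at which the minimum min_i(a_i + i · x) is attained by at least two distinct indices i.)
Roots: {-4, -3, 0, 3}

Each tropical root is a break point of the lower envelope of the lines y = a_i + i · x (there are 5 lines, with slopes 0, 1, ..., 4). Only the lines that attain the minimum somewhere contribute to roots; other lines are dominated. Here the surviving (envelope) indices are i = 4, i = 3, i = 2, i = 1, i = 0.
Intersections between consecutive envelope lines give the roots: for adjacent envelope indices i < j the intersection is x = (a_i − a_j) / (j − i). Reading off the sorted break points: {-4, -3, 0, 3}.
Verification: at each break x_0, at least two indices attain the minimum of min_i(a_i + i · x_0).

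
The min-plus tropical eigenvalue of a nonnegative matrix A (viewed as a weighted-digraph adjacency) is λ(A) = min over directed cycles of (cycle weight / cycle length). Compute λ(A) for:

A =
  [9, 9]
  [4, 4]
λ(A) = 4

Enumerate directed cycles and compute their means (weight / length). Sample:
  cycle 0 → 0: weight = 9, length = 1, mean = 9/1 ≈ 9.000
  cycle 1 → 1: weight = 4, length = 1, mean = 4/1 ≈ 4.000
  cycle 0 → 1 → 0: weight = 13, length = 2, mean = 13/2 ≈ 6.500
  cycle 1 → 0 → 1: weight = 13, length = 2, mean = 13/2 ≈ 6.500
Minimum mean = 4.000, attained e.g. along the cycle 1 → 1 with weight 4 and length 1. So λ(A) = 4/1 = 4.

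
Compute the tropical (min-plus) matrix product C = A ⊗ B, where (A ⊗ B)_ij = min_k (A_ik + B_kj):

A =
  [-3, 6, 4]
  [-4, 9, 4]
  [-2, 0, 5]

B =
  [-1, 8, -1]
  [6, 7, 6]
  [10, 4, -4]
A ⊗ B =
  [-4, 5, -4]
  [-5, 4, -5]
  [-3, 6, -3]

Apply the min-plus product entry-by-entry:
  C[0][0] = min over k of (A[0][0] + B[0][0] = -3 + -1 = -4, A[0][1] + B[1][0] = 6 + 6 = 12, A[0][2] + B[2][0] = 4 + 10 = 14) = -4 (attained at k = 0)
  C[0][1] = min over k of (A[0][0] + B[0][1] = -3 + 8 = 5, A[0][1] + B[1][1] = 6 + 7 = 13, A[0][2] + B[2][1] = 4 + 4 = 8) = 5 (attained at k = 0)
  C[0][2] = min over k of (A[0][0] + B[0][2] = -3 + -1 = -4, A[0][1] + B[1][2] = 6 + 6 = 12, A[0][2] + B[2][2] = 4 + -4 = 0) = -4 (attained at k = 0)
  C[1][0] = min over k of (A[1][0] + B[0][0] = -4 + -1 = -5, A[1][1] + B[1][0] = 9 + 6 = 15, A[1][2] + B[2][0] = 4 + 10 = 14) = -5 (attained at k = 0)
  C[1][1] = min over k of (A[1][0] + B[0][1] = -4 + 8 = 4, A[1][1] + B[1][1] = 9 + 7 = 16, A[1][2] + B[2][1] = 4 + 4 = 8) = 4 (attained at k = 0)
  C[1][2] = min over k of (A[1][0] + B[0][2] = -4 + -1 = -5, A[1][1] + B[1][2] = 9 + 6 = 15, A[1][2] + B[2][2] = 4 + -4 = 0) = -5 (attained at k = 0)
  C[2][0] = min over k of (A[2][0] + B[0][0] = -2 + -1 = -3, A[2][1] + B[1][0] = 0 + 6 = 6, A[2][2] + B[2][0] = 5 + 10 = 15) = -3 (attained at k = 0)
  C[2][1] = min over k of (A[2][0] + B[0][1] = -2 + 8 = 6, A[2][1] + B[1][1] = 0 + 7 = 7, A[2][2] + B[2][1] = 5 + 4 = 9) = 6 (attained at k = 0)
  C[2][2] = min over k of (A[2][0] + B[0][2] = -2 + -1 = -3, A[2][1] + B[1][2] = 0 + 6 = 6, A[2][2] + B[2][2] = 5 + -4 = 1) = -3 (attained at k = 0)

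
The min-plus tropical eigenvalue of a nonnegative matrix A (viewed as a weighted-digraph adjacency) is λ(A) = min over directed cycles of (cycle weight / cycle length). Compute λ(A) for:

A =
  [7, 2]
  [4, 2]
λ(A) = 2

Enumerate directed cycles and compute their means (weight / length). Sample:
  cycle 0 → 0: weight = 7, length = 1, mean = 7/1 ≈ 7.000
  cycle 1 → 1: weight = 2, length = 1, mean = 2/1 ≈ 2.000
  cycle 0 → 1 → 0: weight = 6, length = 2, mean = 6/2 ≈ 3.000
  cycle 1 → 0 → 1: weight = 6, length = 2, mean = 6/2 ≈ 3.000
Minimum mean = 2.000, attained e.g. along the cycle 1 → 1 with weight 2 and length 1. So λ(A) = 2/1 = 2.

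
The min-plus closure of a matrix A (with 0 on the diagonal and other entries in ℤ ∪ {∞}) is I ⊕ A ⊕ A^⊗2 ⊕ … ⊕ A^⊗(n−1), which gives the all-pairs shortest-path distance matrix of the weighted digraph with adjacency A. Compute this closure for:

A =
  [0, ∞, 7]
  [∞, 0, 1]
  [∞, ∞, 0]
Closure =
  [0, ∞, 7]
  [∞, 0, 1]
  [∞, ∞, 0]

This is the Floyd-Warshall all-pairs shortest-path computation. For each intermediate vertex k = 0, 1, …, 2, update dist[i][j] ← min(dist[i][j], dist[i][k] + dist[k][j]). The final matrix gives, for each (i, j), the minimum total weight of any directed path from i to j (possibly empty when i = j).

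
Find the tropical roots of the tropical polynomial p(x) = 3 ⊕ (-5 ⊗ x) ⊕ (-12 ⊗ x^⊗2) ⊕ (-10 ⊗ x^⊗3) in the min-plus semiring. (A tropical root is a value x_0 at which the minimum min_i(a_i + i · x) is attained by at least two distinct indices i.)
Roots: {-2, 7, 8}

Each tropical root is a break point of the lower envelope of the lines y = a_i + i · x (there are 4 lines, with slopes 0, 1, ..., 3). Only the lines that attain the minimum somewhere contribute to roots; other lines are dominated. Here the surviving (envelope) indices are i = 3, i = 2, i = 1, i = 0.
Intersections between consecutive envelope lines give the roots: for adjacent envelope indices i < j the intersection is x = (a_i − a_j) / (j − i). Reading off the sorted break points: {-2, 7, 8}.
Verification: at each break x_0, at least two indices attain the minimum of min_i(a_i + i · x_0).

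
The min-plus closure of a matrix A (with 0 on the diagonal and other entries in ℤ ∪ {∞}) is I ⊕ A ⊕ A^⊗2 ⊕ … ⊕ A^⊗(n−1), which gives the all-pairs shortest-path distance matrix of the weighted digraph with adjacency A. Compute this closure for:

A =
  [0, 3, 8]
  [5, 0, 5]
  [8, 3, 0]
Closure =
  [0, 3, 8]
  [5, 0, 5]
  [8, 3, 0]

This is the Floyd-Warshall all-pairs shortest-path computation. For each intermediate vertex k = 0, 1, …, 2, update dist[i][j] ← min(dist[i][j], dist[i][k] + dist[k][j]). The final matrix gives, for each (i, j), the minimum total weight of any directed path from i to j (possibly empty when i = j).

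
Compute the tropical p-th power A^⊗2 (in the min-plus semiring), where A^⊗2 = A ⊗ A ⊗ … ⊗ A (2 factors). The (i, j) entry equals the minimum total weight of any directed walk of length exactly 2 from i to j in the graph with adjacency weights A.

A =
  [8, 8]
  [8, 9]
A^⊗2 =
  [16, 16]
  [16, 16]

Each entry (A^⊗2)_ij equals the minimum over all length-2 walks i = v_0 → v_1 → … → v_2 = j of Σ_t A[v_t][v_{t+1}]. For example, for (i, j) = (0, 1) we minimise over 2 possible intermediate vertex sequences; the minimum is 16, attained along the walk 0 → 0 → 1.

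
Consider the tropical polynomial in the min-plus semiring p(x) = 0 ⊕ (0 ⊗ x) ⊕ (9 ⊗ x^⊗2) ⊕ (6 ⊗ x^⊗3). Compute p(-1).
p(-1) = -1

A tropical monomial a ⊗ x^⊗i evaluates to a + i · x. Evaluating each term at x = -1:
  Term 0 contributes 0 + 0 · -1 = 0
  Term 1 contributes 0 + 1 · -1 = -1
  Term 2 contributes 9 + 2 · -1 = 7
  Term 3 contributes 6 + 3 · -1 = 3
p(-1) = ⊕ of these = min[0, -1, 7, 3] = -1.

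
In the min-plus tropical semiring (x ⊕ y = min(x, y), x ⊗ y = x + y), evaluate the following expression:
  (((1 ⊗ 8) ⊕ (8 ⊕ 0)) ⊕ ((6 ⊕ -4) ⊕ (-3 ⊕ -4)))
(((1 ⊗ 8) ⊕ (8 ⊕ 0)) ⊕ ((6 ⊕ -4) ⊕ (-3 ⊕ -4))) = -4

Expand innermost to outermost. Recall ⊕ takes the minimum of its arguments and ⊗ takes their sum. Working out the expression (((1 ⊗ 8) ⊕ (8 ⊕ 0)) ⊕ ((6 ⊕ -4) ⊕ (-3 ⊕ -4))) gives -4.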